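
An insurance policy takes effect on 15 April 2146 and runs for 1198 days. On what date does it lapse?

Adding 1198 days from April 15, 2146.
April has 30 days, so 30 − 15 = 15 days remain after April 15, 2146; 1198 − 15 = 1183 left.
May 2146 has 31 days: 1183 − 31 = 1152 left.
June 2146 has 30 days: 1152 − 30 = 1122 left.
July 2146 has 31 days: 1122 − 31 = 1091 left.
August 2146 has 31 days: 1091 − 31 = 1060 left.
September 2146 has 30 days: 1060 − 30 = 1030 left.
October 2146 has 31 days: 1030 − 31 = 999 left.
November 2146 has 30 days: 999 − 30 = 969 left.
December 2146 has 31 days: 969 − 31 = 938 left.
January 2147 has 31 days: 938 − 31 = 907 left.
February 2147 has 28 days (2147 is not a leap year): 907 − 28 = 879 left.
March 2147 has 31 days: 879 − 31 = 848 left.
April 2147 has 30 days: 848 − 30 = 818 left.
May 2147 has 31 days: 818 − 31 = 787 left.
June 2147 has 30 days: 787 − 30 = 757 left.
July 2147 has 31 days: 757 − 31 = 726 left.
August 2147 has 31 days: 726 − 31 = 695 left.
September 2147 has 30 days: 695 − 30 = 665 left.
October 2147 has 31 days: 665 − 31 = 634 left.
November 2147 has 30 days: 634 − 30 = 604 left.
December 2147 has 31 days: 604 − 31 = 573 left.
January 2148 has 31 days: 573 − 31 = 542 left.
February 2148 has 29 days (2148 is a leap year): 542 − 29 = 513 left.
March 2148 has 31 days: 513 − 31 = 482 left.
April 2148 has 30 days: 482 − 30 = 452 left.
May 2148 has 31 days: 452 − 31 = 421 left.
June 2148 has 30 days: 421 − 30 = 391 left.
July 2148 has 31 days: 391 − 31 = 360 left.
August 2148 has 31 days: 360 − 31 = 329 left.
September 2148 has 30 days: 329 − 30 = 299 left.
October 2148 has 31 days: 299 − 31 = 268 left.
November 2148 has 30 days: 268 − 30 = 238 left.
December 2148 has 31 days: 238 − 31 = 207 left.
January 2149 has 31 days: 207 − 31 = 176 left.
February 2149 has 28 days (2149 is not a leap year): 176 − 28 = 148 left.
March 2149 has 31 days: 148 − 31 = 117 left.
April 2149 has 30 days: 117 − 30 = 87 left.
May 2149 has 31 days: 87 − 31 = 56 left.
June 2149 has 30 days: 56 − 30 = 26 left.
26 days into July 2149 → July 26, 2149.

July 26, 2149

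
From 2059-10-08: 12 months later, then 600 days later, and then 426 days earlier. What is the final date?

Adding 12 months from October 8, 2059:
month 10 + 12 = 22, which is month 10 of year 2060 → October 2060.
Day 8 is valid in October, giving October 8, 2060.
Advancing 600 days from October 8, 2060:
October has 31 days, so 31 − 8 = 23 days remain after October 8, 2060; 600 − 23 = 577 left.
November 2060 has 30 days: 577 − 30 = 547 left.
December 2060 has 31 days: 547 − 31 = 516 left.
January 2061 has 31 days: 516 − 31 = 485 left.
February 2061 has 28 days (2061 is not a leap year): 485 − 28 = 457 left.
March 2061 has 31 days: 457 − 31 = 426 left.
April 2061 has 30 days: 426 − 30 = 396 left.
May 2061 has 31 days: 396 − 31 = 365 left.
June 2061 has 30 days: 365 − 30 = 335 left.
July 2061 has 31 days: 335 − 31 = 304 left.
August 2061 has 31 days: 304 − 31 = 273 left.
September 2061 has 30 days: 273 − 30 = 243 left.
October 2061 has 31 days: 243 − 31 = 212 left.
November 2061 has 30 days: 212 − 30 = 182 left.
December 2061 has 31 days: 182 − 31 = 151 left.
January 2062 has 31 days: 151 − 31 = 120 left.
February 2062 has 28 days (2062 is not a leap year): 120 − 28 = 92 left.
March 2062 has 31 days: 92 − 31 = 61 left.
April 2062 has 30 days: 61 − 30 = 31 left.
31 days into May 2062 → May 31, 2062.
Counting back 426 days from May 31, 2062:
Going back 31 days from May 31, 2062 reaches the end of the previous month; 426 − 31 = 395 left.
April 2062 has 30 days: 395 − 30 = 365 left.
March 2062 has 31 days: 365 − 31 = 334 left.
February 2062 has 28 days (2062 is not a leap year): 334 − 28 = 306 left.
January 2062 has 31 days: 306 − 31 = 275 left.
December 2061 has 31 days: 275 − 31 = 244 left.
November 2061 has 30 days: 244 − 30 = 214 left.
October 2061 has 31 days: 214 − 31 = 183 left.
September 2061 has 30 days: 183 − 30 = 153 left.
August 2061 has 31 days: 153 − 31 = 122 left.
July 2061 has 31 days: 122 − 31 = 91 left.
June 2061 has 30 days: 91 − 30 = 61 left.
May 2061 has 31 days: 61 − 31 = 30 left.
April 2061 has 30 days: 30 − 30 = 0 left.
March 2061 has 31 days; 31 − 0 = 31 → March 31, 2061.

March 31, 2061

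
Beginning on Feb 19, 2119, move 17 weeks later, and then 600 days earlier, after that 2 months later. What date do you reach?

Counting forward 17 weeks (= 119 days) from February 19, 2119:
February has 28 days, so 28 − 19 = 9 days remain after February 19, 2119; 119 − 9 = 110 left.
March 2119 has 31 days: 110 − 31 = 79 left.
April 2119 has 30 days: 79 − 30 = 49 left.
May 2119 has 31 days: 49 − 31 = 18 left.
18 days into June 2119 → June 18, 2119.
Going back 600 days from June 18, 2119:
Going back 18 days from June 18, 2119 reaches the end of the previous month; 600 − 18 = 582 left.
May 2119 has 31 days: 582 − 31 = 551 left.
April 2119 has 30 days: 551 − 30 = 521 left.
March 2119 has 31 days: 521 − 31 = 490 left.
February 2119 has 28 days (2119 is not a leap year): 490 − 28 = 462 left.
January 2119 has 31 days: 462 − 31 = 431 left.
December 2118 has 31 days: 431 − 31 = 400 left.
November 2118 has 30 days: 400 − 30 = 370 left.
October 2118 has 31 days: 370 − 31 = 339 left.
September 2118 has 30 days: 339 − 30 = 309 left.
August 2118 has 31 days: 309 − 31 = 278 left.
July 2118 has 31 days: 278 − 31 = 247 left.
June 2118 has 30 days: 247 − 30 = 217 left.
May 2118 has 31 days: 217 − 31 = 186 left.
April 2118 has 30 days: 186 − 30 = 156 left.
March 2118 has 31 days: 156 − 31 = 125 left.
February 2118 has 28 days (2118 is not a leap year): 125 − 28 = 97 left.
January 2118 has 31 days: 97 − 31 = 66 left.
December 2117 has 31 days: 66 − 31 = 35 left.
November 2117 has 30 days: 35 − 30 = 5 left.
October 2117 has 31 days; 31 − 5 = 26 → October 26, 2117.
Counting forward 2 months from October 26, 2117:
month 10 + 2 = 12 → December 2117.
Day 26 is valid in December, giving December 26, 2117.

December 26, 2117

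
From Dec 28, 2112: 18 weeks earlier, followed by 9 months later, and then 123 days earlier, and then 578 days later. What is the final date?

August 22, 2114

Counting back 18 weeks (= 126 days) from December 28, 2112:
Going back 28 days from December 28, 2112 reaches the end of the previous month; 126 − 28 = 98 left.
November 2112 has 30 days: 98 − 30 = 68 left.
October 2112 has 31 days: 68 − 31 = 37 left.
September 2112 has 30 days: 37 − 30 = 7 left.
August 2112 has 31 days; 31 − 7 = 24 → August 24, 2112.
Adding 9 months from August 24, 2112:
month 8 + 9 = 17, which is month 5 of year 2113 → May 2113.
Day 24 is valid in May, giving May 24, 2113.
Going back 123 days from May 24, 2113:
Going back 24 days from May 24, 2113 reaches the end of the previous month; 123 − 24 = 99 left.
April 2113 has 30 days: 99 − 30 = 69 left.
March 2113 has 31 days: 69 − 31 = 38 left.
February 2113 has 28 days (2113 is not a leap year): 38 − 28 = 10 left.
January 2113 has 31 days; 31 − 10 = 21 → January 21, 2113.
Adding 578 days from January 21, 2113:
January has 31 days, so 31 − 21 = 10 days remain after January 21, 2113; 578 − 10 = 568 left.
February 2113 has 28 days (2113 is not a leap year): 568 − 28 = 540 left.
March 2113 has 31 days: 540 − 31 = 509 left.
April 2113 has 30 days: 509 − 30 = 479 left.
May 2113 has 31 days: 479 − 31 = 448 left.
June 2113 has 30 days: 448 − 30 = 418 left.
July 2113 has 31 days: 418 − 31 = 387 left.
August 2113 has 31 days: 387 − 31 = 356 left.
September 2113 has 30 days: 356 − 30 = 326 left.
October 2113 has 31 days: 326 − 31 = 295 left.
November 2113 has 30 days: 295 − 30 = 265 left.
December 2113 has 31 days: 265 − 31 = 234 left.
January 2114 has 31 days: 234 − 31 = 203 left.
February 2114 has 28 days (2114 is not a leap year): 203 − 28 = 175 left.
March 2114 has 31 days: 175 − 31 = 144 left.
April 2114 has 30 days: 144 − 30 = 114 left.
May 2114 has 31 days: 114 − 31 = 83 left.
June 2114 has 30 days: 83 − 30 = 53 left.
July 2114 has 31 days: 53 − 31 = 22 left.
22 days into August 2114 → August 22, 2114.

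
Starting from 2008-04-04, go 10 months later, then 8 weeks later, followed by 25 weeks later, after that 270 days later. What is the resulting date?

Adding 10 months from April 4, 2008:
month 4 + 10 = 14, which is month 2 of year 2009 → February 2009.
Day 4 is valid in February, giving February 4, 2009.
Counting forward 8 weeks (= 56 days) from February 4, 2009:
February has 28 days, so 28 − 4 = 24 days remain after February 4, 2009; 56 − 24 = 32 left.
March 2009 has 31 days: 32 − 31 = 1 left.
1 day into April 2009 → April 1, 2009.
Counting forward 25 weeks (= 175 days) from April 1, 2009:
April has 30 days, so 30 − 1 = 29 days remain after April 1, 2009; 175 − 29 = 146 left.
May 2009 has 31 days: 146 − 31 = 115 left.
June 2009 has 30 days: 115 − 30 = 85 left.
July 2009 has 31 days: 85 − 31 = 54 left.
August 2009 has 31 days: 54 − 31 = 23 left.
23 days into September 2009 → September 23, 2009.
Advancing 270 days from September 23, 2009:
September has 30 days, so 30 − 23 = 7 days remain after September 23, 2009; 270 − 7 = 263 left.
October 2009 has 31 days: 263 − 31 = 232 left.
November 2009 has 30 days: 232 − 30 = 202 left.
December 2009 has 31 days: 202 − 31 = 171 left.
January 2010 has 31 days: 171 − 31 = 140 left.
February 2010 has 28 days (2010 is not a leap year): 140 − 28 = 112 left.
March 2010 has 31 days: 112 − 31 = 81 left.
April 2010 has 30 days: 81 − 30 = 51 left.
May 2010 has 31 days: 51 − 31 = 20 left.
20 days into June 2010 → June 20, 2010.

June 20, 2010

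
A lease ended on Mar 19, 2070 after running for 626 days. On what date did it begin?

July 1, 2068

Subtracting 626 days from March 19, 2070.
Going back 19 days from March 19, 2070 reaches the end of the previous month; 626 − 19 = 607 left.
February 2070 has 28 days (2070 is not a leap year): 607 − 28 = 579 left.
January 2070 has 31 days: 579 − 31 = 548 left.
December 2069 has 31 days: 548 − 31 = 517 left.
November 2069 has 30 days: 517 − 30 = 487 left.
October 2069 has 31 days: 487 − 31 = 456 left.
September 2069 has 30 days: 456 − 30 = 426 left.
August 2069 has 31 days: 426 − 31 = 395 left.
July 2069 has 31 days: 395 − 31 = 364 left.
June 2069 has 30 days: 364 − 30 = 334 left.
May 2069 has 31 days: 334 − 31 = 303 left.
April 2069 has 30 days: 303 − 30 = 273 left.
March 2069 has 31 days: 273 − 31 = 242 left.
February 2069 has 28 days (2069 is not a leap year): 242 − 28 = 214 left.
January 2069 has 31 days: 214 − 31 = 183 left.
December 2068 has 31 days: 183 − 31 = 152 left.
November 2068 has 30 days: 152 − 30 = 122 left.
October 2068 has 31 days: 122 − 31 = 91 left.
September 2068 has 30 days: 91 − 30 = 61 left.
August 2068 has 31 days: 61 − 31 = 30 left.
July 2068 has 31 days; 31 − 30 = 1 → July 1, 2068.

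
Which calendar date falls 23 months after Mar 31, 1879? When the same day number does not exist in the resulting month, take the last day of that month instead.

Adding 23 months from March 31, 1879.
month 3 + 23 = 26, which is month 2 of year 1881 → February 1881.
February 1881 has only 28 days (1881 is not a leap year — relevant if February), and the start was day 31, so the date clamps to February 28, 1881.

February 28, 1881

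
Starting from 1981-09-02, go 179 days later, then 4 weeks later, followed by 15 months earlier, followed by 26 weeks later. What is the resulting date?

June 28, 1981

Counting forward 179 days from September 2, 1981:
September has 30 days, so 30 − 2 = 28 days remain after September 2, 1981; 179 − 28 = 151 left.
October 1981 has 31 days: 151 − 31 = 120 left.
November 1981 has 30 days: 120 − 30 = 90 left.
December 1981 has 31 days: 90 − 31 = 59 left.
January 1982 has 31 days: 59 − 31 = 28 left.
28 days into February 1982 → February 28, 1982.
Adding 4 weeks (= 28 days) from February 28, 1982:
February has 28 days, so 28 − 28 = 0 days remain after February 28, 1982; 28 − 0 = 28 left.
28 days into March 1982 → March 28, 1982.
Going back 15 months from March 28, 1982:
month 3 − 15 = -12, which is month 12 of year 1980 → December 1980.
Day 28 is valid in December, giving December 28, 1980.
Advancing 26 weeks (= 182 days) from December 28, 1980:
December has 31 days, so 31 − 28 = 3 days remain after December 28, 1980; 182 − 3 = 179 left.
January 1981 has 31 days: 179 − 31 = 148 left.
February 1981 has 28 days (1981 is not a leap year): 148 − 28 = 120 left.
March 1981 has 31 days: 120 − 31 = 89 left.
April 1981 has 30 days: 89 − 30 = 59 left.
May 1981 has 31 days: 59 − 31 = 28 left.
28 days into June 1981 → June 28, 1981.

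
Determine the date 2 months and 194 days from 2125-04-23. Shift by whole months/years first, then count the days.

January 3, 2126

Counting forward 2 months and 194 days from April 23, 2125: first the month/year part, then the days.
month 4 + 2 = 6 → June 2125.
Day 23 is valid in June, giving June 23, 2125.
Now add 194 days from June 23, 2125.
June has 30 days, so 30 − 23 = 7 days remain after June 23, 2125; 194 − 7 = 187 left.
July 2125 has 31 days: 187 − 31 = 156 left.
August 2125 has 31 days: 156 − 31 = 125 left.
September 2125 has 30 days: 125 − 30 = 95 left.
October 2125 has 31 days: 95 − 31 = 64 left.
November 2125 has 30 days: 64 − 30 = 34 left.
December 2125 has 31 days: 34 − 31 = 3 left.
3 days into January 2126 → January 3, 2126.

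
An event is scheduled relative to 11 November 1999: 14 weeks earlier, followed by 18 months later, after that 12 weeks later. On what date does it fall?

Subtracting 14 weeks (= 98 days) from November 11, 1999:
Going back 11 days from November 11, 1999 reaches the end of the previous month; 98 − 11 = 87 left.
October 1999 has 31 days: 87 − 31 = 56 left.
September 1999 has 30 days: 56 − 30 = 26 left.
August 1999 has 31 days; 31 − 26 = 5 → August 5, 1999.
Adding 18 months from August 5, 1999:
month 8 + 18 = 26, which is month 2 of year 2001 → February 2001.
Day 5 is valid in February, giving February 5, 2001.
Adding 12 weeks (= 84 days) from February 5, 2001:
February has 28 days, so 28 − 5 = 23 days remain after February 5, 2001; 84 − 23 = 61 left.
March 2001 has 31 days: 61 − 31 = 30 left.
30 days into April 2001 → April 30, 2001.

April 30, 2001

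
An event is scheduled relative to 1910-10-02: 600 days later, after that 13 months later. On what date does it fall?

June 24, 1913

Adding 600 days from October 2, 1910:
October has 31 days, so 31 − 2 = 29 days remain after October 2, 1910; 600 − 29 = 571 left.
November 1910 has 30 days: 571 − 30 = 541 left.
December 1910 has 31 days: 541 − 31 = 510 left.
January 1911 has 31 days: 510 − 31 = 479 left.
February 1911 has 28 days (1911 is not a leap year): 479 − 28 = 451 left.
March 1911 has 31 days: 451 − 31 = 420 left.
April 1911 has 30 days: 420 − 30 = 390 left.
May 1911 has 31 days: 390 − 31 = 359 left.
June 1911 has 30 days: 359 − 30 = 329 left.
July 1911 has 31 days: 329 − 31 = 298 left.
August 1911 has 31 days: 298 − 31 = 267 left.
September 1911 has 30 days: 267 − 30 = 237 left.
October 1911 has 31 days: 237 − 31 = 206 left.
November 1911 has 30 days: 206 − 30 = 176 left.
December 1911 has 31 days: 176 − 31 = 145 left.
January 1912 has 31 days: 145 − 31 = 114 left.
February 1912 has 29 days (1912 is a leap year): 114 − 29 = 85 left.
March 1912 has 31 days: 85 − 31 = 54 left.
April 1912 has 30 days: 54 − 30 = 24 left.
24 days into May 1912 → May 24, 1912.
Adding 13 months from May 24, 1912:
month 5 + 13 = 18, which is month 6 of year 1913 → June 1913.
Day 24 is valid in June, giving June 24, 1913.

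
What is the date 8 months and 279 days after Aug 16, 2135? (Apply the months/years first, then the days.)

Advancing 8 months and 279 days from August 16, 2135: first the month/year part, then the days.
month 8 + 8 = 16, which is month 4 of year 2136 → April 2136.
Day 16 is valid in April, giving April 16, 2136.
Now add 279 days from April 16, 2136.
April has 30 days, so 30 − 16 = 14 days remain after April 16, 2136; 279 − 14 = 265 left.
May 2136 has 31 days: 265 − 31 = 234 left.
June 2136 has 30 days: 234 − 30 = 204 left.
July 2136 has 31 days: 204 − 31 = 173 left.
August 2136 has 31 days: 173 − 31 = 142 left.
September 2136 has 30 days: 142 − 30 = 112 left.
October 2136 has 31 days: 112 − 31 = 81 left.
November 2136 has 30 days: 81 − 30 = 51 left.
December 2136 has 31 days: 51 − 31 = 20 left.
20 days into January 2137 → January 20, 2137.

January 20, 2137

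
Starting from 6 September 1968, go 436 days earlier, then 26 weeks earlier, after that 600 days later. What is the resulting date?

August 19, 1968

Counting back 436 days from September 6, 1968:
Going back 6 days from September 6, 1968 reaches the end of the previous month; 436 − 6 = 430 left.
August 1968 has 31 days: 430 − 31 = 399 left.
July 1968 has 31 days: 399 − 31 = 368 left.
June 1968 has 30 days: 368 − 30 = 338 left.
May 1968 has 31 days: 338 − 31 = 307 left.
April 1968 has 30 days: 307 − 30 = 277 left.
March 1968 has 31 days: 277 − 31 = 246 left.
February 1968 has 29 days (1968 is a leap year): 246 − 29 = 217 left.
January 1968 has 31 days: 217 − 31 = 186 left.
December 1967 has 31 days: 186 − 31 = 155 left.
November 1967 has 30 days: 155 − 30 = 125 left.
October 1967 has 31 days: 125 − 31 = 94 left.
September 1967 has 30 days: 94 − 30 = 64 left.
August 1967 has 31 days: 64 − 31 = 33 left.
July 1967 has 31 days: 33 − 31 = 2 left.
June 1967 has 30 days; 30 − 2 = 28 → June 28, 1967.
Counting back 26 weeks (= 182 days) from June 28, 1967:
Going back 28 days from June 28, 1967 reaches the end of the previous month; 182 − 28 = 154 left.
May 1967 has 31 days: 154 − 31 = 123 left.
April 1967 has 30 days: 123 − 30 = 93 left.
March 1967 has 31 days: 93 − 31 = 62 left.
February 1967 has 28 days (1967 is not a leap year): 62 − 28 = 34 left.
January 1967 has 31 days: 34 − 31 = 3 left.
December 1966 has 31 days; 31 − 3 = 28 → December 28, 1966.
Adding 600 days from December 28, 1966:
December has 31 days, so 31 − 28 = 3 days remain after December 28, 1966; 600 − 3 = 597 left.
January 1967 has 31 days: 597 − 31 = 566 left.
February 1967 has 28 days (1967 is not a leap year): 566 − 28 = 538 left.
March 1967 has 31 days: 538 − 31 = 507 left.
April 1967 has 30 days: 507 − 30 = 477 left.
May 1967 has 31 days: 477 − 31 = 446 left.
June 1967 has 30 days: 446 − 30 = 416 left.
July 1967 has 31 days: 416 − 31 = 385 left.
August 1967 has 31 days: 385 − 31 = 354 left.
September 1967 has 30 days: 354 − 30 = 324 left.
October 1967 has 31 days: 324 − 31 = 293 left.
November 1967 has 30 days: 293 − 30 = 263 left.
December 1967 has 31 days: 263 − 31 = 232 left.
January 1968 has 31 days: 232 − 31 = 201 left.
February 1968 has 29 days (1968 is a leap year): 201 − 29 = 172 left.
March 1968 has 31 days: 172 − 31 = 141 left.
April 1968 has 30 days: 141 − 30 = 111 left.
May 1968 has 31 days: 111 − 31 = 80 left.
June 1968 has 30 days: 80 − 30 = 50 left.
July 1968 has 31 days: 50 − 31 = 19 left.
19 days into August 1968 → August 19, 1968.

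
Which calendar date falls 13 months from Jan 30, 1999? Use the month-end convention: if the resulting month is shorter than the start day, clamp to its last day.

February 29, 2000

Counting forward 13 months from January 30, 1999.
month 1 + 13 = 14, which is month 2 of year 2000 → February 2000.
February 2000 has only 29 days (2000 is a leap year (divisible by 400) — relevant if February), and the start was day 30, so the date clamps to February 29, 2000.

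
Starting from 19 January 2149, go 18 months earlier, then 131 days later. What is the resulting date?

Subtracting 18 months from January 19, 2149:
month 1 − 18 = -17, which is month 7 of year 2147 → July 2147.
Day 19 is valid in July, giving July 19, 2147.
Adding 131 days from July 19, 2147:
July has 31 days, so 31 − 19 = 12 days remain after July 19, 2147; 131 − 12 = 119 left.
August 2147 has 31 days: 119 − 31 = 88 left.
September 2147 has 30 days: 88 − 30 = 58 left.
October 2147 has 31 days: 58 − 31 = 27 left.
27 days into November 2147 → November 27, 2147.

November 27, 2147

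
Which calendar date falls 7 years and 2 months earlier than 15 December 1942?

Going back 7 years and 2 months from December 15, 1942.
-7 years → 1935; month 12 − 2 = 10 → October 1935.
Day 15 is valid in October, giving October 15, 1935.

October 15, 1935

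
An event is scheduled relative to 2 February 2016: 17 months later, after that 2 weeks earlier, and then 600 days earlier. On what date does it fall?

Counting forward 17 months from February 2, 2016:
month 2 + 17 = 19, which is month 7 of year 2017 → July 2017.
Day 2 is valid in July, giving July 2, 2017.
Counting back 2 weeks (= 14 days) from July 2, 2017:
Going back 2 days from July 2, 2017 reaches the end of the previous month; 14 − 2 = 12 left.
June 2017 has 30 days; 30 − 12 = 18 → June 18, 2017.
Counting back 600 days from June 18, 2017:
Going back 18 days from June 18, 2017 reaches the end of the previous month; 600 − 18 = 582 left.
May 2017 has 31 days: 582 − 31 = 551 left.
April 2017 has 30 days: 551 − 30 = 521 left.
March 2017 has 31 days: 521 − 31 = 490 left.
February 2017 has 28 days (2017 is not a leap year): 490 − 28 = 462 left.
January 2017 has 31 days: 462 − 31 = 431 left.
December 2016 has 31 days: 431 − 31 = 400 left.
November 2016 has 30 days: 400 − 30 = 370 left.
October 2016 has 31 days: 370 − 31 = 339 left.
September 2016 has 30 days: 339 − 30 = 309 left.
August 2016 has 31 days: 309 − 31 = 278 left.
July 2016 has 31 days: 278 − 31 = 247 left.
June 2016 has 30 days: 247 − 30 = 217 left.
May 2016 has 31 days: 217 − 31 = 186 left.
April 2016 has 30 days: 186 − 30 = 156 left.
March 2016 has 31 days: 156 − 31 = 125 left.
February 2016 has 29 days (2016 is a leap year): 125 − 29 = 96 left.
January 2016 has 31 days: 96 − 31 = 65 left.
December 2015 has 31 days: 65 − 31 = 34 left.
November 2015 has 30 days: 34 − 30 = 4 left.
October 2015 has 31 days; 31 − 4 = 27 → October 27, 2015.

October 27, 2015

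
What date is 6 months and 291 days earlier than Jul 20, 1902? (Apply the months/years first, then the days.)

April 4, 1901

Going back 6 months and 291 days from July 20, 1902: first the month/year part, then the days.
month 7 − 6 = 1 → January 1902.
Day 20 is valid in January, giving January 20, 1902.
Now subtract 291 days from January 20, 1902.
Going back 20 days from January 20, 1902 reaches the end of the previous month; 291 − 20 = 271 left.
December 1901 has 31 days: 271 − 31 = 240 left.
November 1901 has 30 days: 240 − 30 = 210 left.
October 1901 has 31 days: 210 − 31 = 179 left.
September 1901 has 30 days: 179 − 30 = 149 left.
August 1901 has 31 days: 149 − 31 = 118 left.
July 1901 has 31 days: 118 − 31 = 87 left.
June 1901 has 30 days: 87 − 30 = 57 left.
May 1901 has 31 days: 57 − 31 = 26 left.
April 1901 has 30 days; 30 − 26 = 4 → April 4, 1901.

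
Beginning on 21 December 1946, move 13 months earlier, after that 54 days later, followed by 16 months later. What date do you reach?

Subtracting 13 months from December 21, 1946:
month 12 − 13 = -1, which is month 11 of year 1945 → November 1945.
Day 21 is valid in November, giving November 21, 1945.
Advancing 54 days from November 21, 1945:
November has 30 days, so 30 − 21 = 9 days remain after November 21, 1945; 54 − 9 = 45 left.
December 1945 has 31 days: 45 − 31 = 14 left.
14 days into January 1946 → January 14, 1946.
Advancing 16 months from January 14, 1946:
month 1 + 16 = 17, which is month 5 of year 1947 → May 1947.
Day 14 is valid in May, giving May 14, 1947.

May 14, 1947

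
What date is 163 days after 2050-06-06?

Adding 163 days from June 6, 2050.
June has 30 days, so 30 − 6 = 24 days remain after June 6, 2050; 163 − 24 = 139 left.
July 2050 has 31 days: 139 − 31 = 108 left.
August 2050 has 31 days: 108 − 31 = 77 left.
September 2050 has 30 days: 77 − 30 = 47 left.
October 2050 has 31 days: 47 − 31 = 16 left.
16 days into November 2050 → November 16, 2050.

November 16, 2050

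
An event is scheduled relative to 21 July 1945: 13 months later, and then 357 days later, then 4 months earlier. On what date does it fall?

Counting forward 13 months from July 21, 1945:
month 7 + 13 = 20, which is month 8 of year 1946 → August 1946.
Day 21 is valid in August, giving August 21, 1946.
Counting forward 357 days from August 21, 1946:
August has 31 days, so 31 − 21 = 10 days remain after August 21, 1946; 357 − 10 = 347 left.
September 1946 has 30 days: 347 − 30 = 317 left.
October 1946 has 31 days: 317 − 31 = 286 left.
November 1946 has 30 days: 286 − 30 = 256 left.
December 1946 has 31 days: 256 − 31 = 225 left.
January 1947 has 31 days: 225 − 31 = 194 left.
February 1947 has 28 days (1947 is not a leap year): 194 − 28 = 166 left.
March 1947 has 31 days: 166 − 31 = 135 left.
April 1947 has 30 days: 135 − 30 = 105 left.
May 1947 has 31 days: 105 − 31 = 74 left.
June 1947 has 30 days: 74 − 30 = 44 left.
July 1947 has 31 days: 44 − 31 = 13 left.
13 days into August 1947 → August 13, 1947.
Counting back 4 months from August 13, 1947:
month 8 − 4 = 4 → April 1947.
Day 13 is valid in April, giving April 13, 1947.

April 13, 1947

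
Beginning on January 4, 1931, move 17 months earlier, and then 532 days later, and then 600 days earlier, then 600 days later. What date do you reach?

January 18, 1931

Subtracting 17 months from January 4, 1931:
month 1 − 17 = -16, which is month 8 of year 1929 → August 1929.
Day 4 is valid in August, giving August 4, 1929.
Counting forward 532 days from August 4, 1929:
August has 31 days, so 31 − 4 = 27 days remain after August 4, 1929; 532 − 27 = 505 left.
September 1929 has 30 days: 505 − 30 = 475 left.
October 1929 has 31 days: 475 − 31 = 444 left.
November 1929 has 30 days: 444 − 30 = 414 left.
December 1929 has 31 days: 414 − 31 = 383 left.
January 1930 has 31 days: 383 − 31 = 352 left.
February 1930 has 28 days (1930 is not a leap year): 352 − 28 = 324 left.
March 1930 has 31 days: 324 − 31 = 293 left.
April 1930 has 30 days: 293 − 30 = 263 left.
May 1930 has 31 days: 263 − 31 = 232 left.
June 1930 has 30 days: 232 − 30 = 202 left.
July 1930 has 31 days: 202 − 31 = 171 left.
August 1930 has 31 days: 171 − 31 = 140 left.
September 1930 has 30 days: 140 − 30 = 110 left.
October 1930 has 31 days: 110 − 31 = 79 left.
November 1930 has 30 days: 79 − 30 = 49 left.
December 1930 has 31 days: 49 − 31 = 18 left.
18 days into January 1931 → January 18, 1931.
Going back 600 days from January 18, 1931:
Going back 18 days from January 18, 1931 reaches the end of the previous month; 600 − 18 = 582 left.
December 1930 has 31 days: 582 − 31 = 551 left.
November 1930 has 30 days: 551 − 30 = 521 left.
October 1930 has 31 days: 521 − 31 = 490 left.
September 1930 has 30 days: 490 − 30 = 460 left.
August 1930 has 31 days: 460 − 31 = 429 left.
July 1930 has 31 days: 429 − 31 = 398 left.
June 1930 has 30 days: 398 − 30 = 368 left.
May 1930 has 31 days: 368 − 31 = 337 left.
April 1930 has 30 days: 337 − 30 = 307 left.
March 1930 has 31 days: 307 − 31 = 276 left.
February 1930 has 28 days (1930 is not a leap year): 276 − 28 = 248 left.
January 1930 has 31 days: 248 − 31 = 217 left.
December 1929 has 31 days: 217 − 31 = 186 left.
November 1929 has 30 days: 186 − 30 = 156 left.
October 1929 has 31 days: 156 − 31 = 125 left.
September 1929 has 30 days: 125 − 30 = 95 left.
August 1929 has 31 days: 95 − 31 = 64 left.
July 1929 has 31 days: 64 − 31 = 33 left.
June 1929 has 30 days: 33 − 30 = 3 left.
May 1929 has 31 days; 31 − 3 = 28 → May 28, 1929.
Advancing 600 days from May 28, 1929:
May has 31 days, so 31 − 28 = 3 days remain after May 28, 1929; 600 − 3 = 597 left.
June 1929 has 30 days: 597 − 30 = 567 left.
July 1929 has 31 days: 567 − 31 = 536 left.
August 1929 has 31 days: 536 − 31 = 505 left.
September 1929 has 30 days: 505 − 30 = 475 left.
October 1929 has 31 days: 475 − 31 = 444 left.
November 1929 has 30 days: 444 − 30 = 414 left.
December 1929 has 31 days: 414 − 31 = 383 left.
January 1930 has 31 days: 383 − 31 = 352 left.
February 1930 has 28 days (1930 is not a leap year): 352 − 28 = 324 left.
March 1930 has 31 days: 324 − 31 = 293 left.
April 1930 has 30 days: 293 − 30 = 263 left.
May 1930 has 31 days: 263 − 31 = 232 left.
June 1930 has 30 days: 232 − 30 = 202 left.
July 1930 has 31 days: 202 − 31 = 171 left.
August 1930 has 31 days: 171 − 31 = 140 left.
September 1930 has 30 days: 140 − 30 = 110 left.
October 1930 has 31 days: 110 − 31 = 79 left.
November 1930 has 30 days: 79 − 30 = 49 left.
December 1930 has 31 days: 49 − 31 = 18 left.
18 days into January 1931 → January 18, 1931.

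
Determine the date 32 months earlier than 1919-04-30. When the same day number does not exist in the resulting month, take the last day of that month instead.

Going back 32 months from April 30, 1919.
month 4 − 32 = -28, which is month 8 of year 1916 → August 1916.
Day 30 is valid in August, giving August 30, 1916.

August 30, 1916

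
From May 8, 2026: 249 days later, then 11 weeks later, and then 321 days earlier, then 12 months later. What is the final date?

May 13, 2027

Advancing 249 days from May 8, 2026:
May has 31 days, so 31 − 8 = 23 days remain after May 8, 2026; 249 − 23 = 226 left.
June 2026 has 30 days: 226 − 30 = 196 left.
July 2026 has 31 days: 196 − 31 = 165 left.
August 2026 has 31 days: 165 − 31 = 134 left.
September 2026 has 30 days: 134 − 30 = 104 left.
October 2026 has 31 days: 104 − 31 = 73 left.
November 2026 has 30 days: 73 − 30 = 43 left.
December 2026 has 31 days: 43 − 31 = 12 left.
12 days into January 2027 → January 12, 2027.
Advancing 11 weeks (= 77 days) from January 12, 2027:
January has 31 days, so 31 − 12 = 19 days remain after January 12, 2027; 77 − 19 = 58 left.
February 2027 has 28 days (2027 is not a leap year): 58 − 28 = 30 left.
30 days into March 2027 → March 30, 2027.
Going back 321 days from March 30, 2027:
Going back 30 days from March 30, 2027 reaches the end of the previous month; 321 − 30 = 291 left.
February 2027 has 28 days (2027 is not a leap year): 291 − 28 = 263 left.
January 2027 has 31 days: 263 − 31 = 232 left.
December 2026 has 31 days: 232 − 31 = 201 left.
November 2026 has 30 days: 201 − 30 = 171 left.
October 2026 has 31 days: 171 − 31 = 140 left.
September 2026 has 30 days: 140 − 30 = 110 left.
August 2026 has 31 days: 110 − 31 = 79 left.
July 2026 has 31 days: 79 − 31 = 48 left.
June 2026 has 30 days: 48 − 30 = 18 left.
May 2026 has 31 days; 31 − 18 = 13 → May 13, 2026.
Adding 12 months from May 13, 2026:
month 5 + 12 = 17, which is month 5 of year 2027 → May 2027.
Day 13 is valid in May, giving May 13, 2027.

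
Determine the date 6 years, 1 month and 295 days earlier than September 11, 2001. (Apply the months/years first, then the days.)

October 20, 1994

Going back 6 years, 1 month and 295 days from September 11, 2001: first the month/year part, then the days.
-6 years → 1995; month 9 − 1 = 8 → August 1995.
Day 11 is valid in August, giving August 11, 1995.
Now subtract 295 days from August 11, 1995.
Going back 11 days from August 11, 1995 reaches the end of the previous month; 295 − 11 = 284 left.
July 1995 has 31 days: 284 − 31 = 253 left.
June 1995 has 30 days: 253 − 30 = 223 left.
May 1995 has 31 days: 223 − 31 = 192 left.
April 1995 has 30 days: 192 − 30 = 162 left.
March 1995 has 31 days: 162 − 31 = 131 left.
February 1995 has 28 days (1995 is not a leap year): 131 − 28 = 103 left.
January 1995 has 31 days: 103 − 31 = 72 left.
December 1994 has 31 days: 72 − 31 = 41 left.
November 1994 has 30 days: 41 − 30 = 11 left.
October 1994 has 31 days; 31 − 11 = 20 → October 20, 1994.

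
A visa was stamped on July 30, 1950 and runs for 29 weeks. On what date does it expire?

Counting forward 29 weeks = 203 days from July 30, 1950.
July has 31 days, so 31 − 30 = 1 day remains after July 30, 1950; 203 − 1 = 202 left.
August 1950 has 31 days: 202 − 31 = 171 left.
September 1950 has 30 days: 171 − 30 = 141 left.
October 1950 has 31 days: 141 − 31 = 110 left.
November 1950 has 30 days: 110 − 30 = 80 left.
December 1950 has 31 days: 80 − 31 = 49 left.
January 1951 has 31 days: 49 − 31 = 18 left.
18 days into February 1951 → February 18, 1951.

February 18, 1951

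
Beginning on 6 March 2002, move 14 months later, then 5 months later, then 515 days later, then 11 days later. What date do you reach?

March 15, 2005

Adding 14 months from March 6, 2002:
month 3 + 14 = 17, which is month 5 of year 2003 → May 2003.
Day 6 is valid in May, giving May 6, 2003.
Advancing 5 months from May 6, 2003:
month 5 + 5 = 10 → October 2003.
Day 6 is valid in October, giving October 6, 2003.
Adding 515 days from October 6, 2003:
October has 31 days, so 31 − 6 = 25 days remain after October 6, 2003; 515 − 25 = 490 left.
November 2003 has 30 days: 490 − 30 = 460 left.
December 2003 has 31 days: 460 − 31 = 429 left.
January 2004 has 31 days: 429 − 31 = 398 left.
February 2004 has 29 days (2004 is a leap year): 398 − 29 = 369 left.
March 2004 has 31 days: 369 − 31 = 338 left.
April 2004 has 30 days: 338 − 30 = 308 left.
May 2004 has 31 days: 308 − 31 = 277 left.
June 2004 has 30 days: 277 − 30 = 247 left.
July 2004 has 31 days: 247 − 31 = 216 left.
August 2004 has 31 days: 216 − 31 = 185 left.
September 2004 has 30 days: 185 − 30 = 155 left.
October 2004 has 31 days: 155 − 31 = 124 left.
November 2004 has 30 days: 124 − 30 = 94 left.
December 2004 has 31 days: 94 − 31 = 63 left.
January 2005 has 31 days: 63 − 31 = 32 left.
February 2005 has 28 days (2005 is not a leap year): 32 − 28 = 4 left.
4 days into March 2005 → March 4, 2005.
Counting forward 11 days from March 4, 2005:
March has 31 days; 4 + 11 = 15, still in March.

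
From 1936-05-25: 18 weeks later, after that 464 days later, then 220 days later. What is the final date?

Counting forward 18 weeks (= 126 days) from May 25, 1936:
May has 31 days, so 31 − 25 = 6 days remain after May 25, 1936; 126 − 6 = 120 left.
June 1936 has 30 days: 120 − 30 = 90 left.
July 1936 has 31 days: 90 − 31 = 59 left.
August 1936 has 31 days: 59 − 31 = 28 left.
28 days into September 1936 → September 28, 1936.
Adding 464 days from September 28, 1936:
September has 30 days, so 30 − 28 = 2 days remain after September 28, 1936; 464 − 2 = 462 left.
October 1936 has 31 days: 462 − 31 = 431 left.
November 1936 has 30 days: 431 − 30 = 401 left.
December 1936 has 31 days: 401 − 31 = 370 left.
January 1937 has 31 days: 370 − 31 = 339 left.
February 1937 has 28 days (1937 is not a leap year): 339 − 28 = 311 left.
March 1937 has 31 days: 311 − 31 = 280 left.
April 1937 has 30 days: 280 − 30 = 250 left.
May 1937 has 31 days: 250 − 31 = 219 left.
June 1937 has 30 days: 219 − 30 = 189 left.
July 1937 has 31 days: 189 − 31 = 158 left.
August 1937 has 31 days: 158 − 31 = 127 left.
September 1937 has 30 days: 127 − 30 = 97 left.
October 1937 has 31 days: 97 − 31 = 66 left.
November 1937 has 30 days: 66 − 30 = 36 left.
December 1937 has 31 days: 36 − 31 = 5 left.
5 days into January 1938 → January 5, 1938.
Counting forward 220 days from January 5, 1938:
January has 31 days, so 31 − 5 = 26 days remain after January 5, 1938; 220 − 26 = 194 left.
February 1938 has 28 days (1938 is not a leap year): 194 − 28 = 166 left.
March 1938 has 31 days: 166 − 31 = 135 left.
April 1938 has 30 days: 135 − 30 = 105 left.
May 1938 has 31 days: 105 − 31 = 74 left.
June 1938 has 30 days: 74 − 30 = 44 left.
July 1938 has 31 days: 44 − 31 = 13 left.
13 days into August 1938 → August 13, 1938.

August 13, 1938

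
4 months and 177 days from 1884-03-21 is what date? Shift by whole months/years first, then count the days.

January 14, 1885

Counting forward 4 months and 177 days from March 21, 1884: first the month/year part, then the days.
month 3 + 4 = 7 → July 1884.
Day 21 is valid in July, giving July 21, 1884.
Now add 177 days from July 21, 1884.
July has 31 days, so 31 − 21 = 10 days remain after July 21, 1884; 177 − 10 = 167 left.
August 1884 has 31 days: 167 − 31 = 136 left.
September 1884 has 30 days: 136 − 30 = 106 left.
October 1884 has 31 days: 106 − 31 = 75 left.
November 1884 has 30 days: 75 − 30 = 45 left.
December 1884 has 31 days: 45 − 31 = 14 left.
14 days into January 1885 → January 14, 1885.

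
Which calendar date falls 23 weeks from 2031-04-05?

September 13, 2031

Counting forward 23 weeks = 161 days from April 5, 2031.
April has 30 days, so 30 − 5 = 25 days remain after April 5, 2031; 161 − 25 = 136 left.
May 2031 has 31 days: 136 − 31 = 105 left.
June 2031 has 30 days: 105 − 30 = 75 left.
July 2031 has 31 days: 75 − 31 = 44 left.
August 2031 has 31 days: 44 − 31 = 13 left.
13 days into September 2031 → September 13, 2031.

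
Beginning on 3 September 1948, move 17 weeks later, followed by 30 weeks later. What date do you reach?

July 29, 1949

Adding 17 weeks (= 119 days) from September 3, 1948:
September has 30 days, so 30 − 3 = 27 days remain after September 3, 1948; 119 − 27 = 92 left.
October 1948 has 31 days: 92 − 31 = 61 left.
November 1948 has 30 days: 61 − 30 = 31 left.
31 days into December 1948 → December 31, 1948.
Advancing 30 weeks (= 210 days) from December 31, 1948:
December has 31 days, so 31 − 31 = 0 days remain after December 31, 1948; 210 − 0 = 210 left.
January 1949 has 31 days: 210 − 31 = 179 left.
February 1949 has 28 days (1949 is not a leap year): 179 − 28 = 151 left.
March 1949 has 31 days: 151 − 31 = 120 left.
April 1949 has 30 days: 120 − 30 = 90 left.
May 1949 has 31 days: 90 − 31 = 59 left.
June 1949 has 30 days: 59 − 30 = 29 left.
29 days into July 1949 → July 29, 1949.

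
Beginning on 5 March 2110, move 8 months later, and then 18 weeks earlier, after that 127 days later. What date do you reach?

Adding 8 months from March 5, 2110:
month 3 + 8 = 11 → November 2110.
Day 5 is valid in November, giving November 5, 2110.
Subtracting 18 weeks (= 126 days) from November 5, 2110:
Going back 5 days from November 5, 2110 reaches the end of the previous month; 126 − 5 = 121 left.
October 2110 has 31 days: 121 − 31 = 90 left.
September 2110 has 30 days: 90 − 30 = 60 left.
August 2110 has 31 days: 60 − 31 = 29 left.
July 2110 has 31 days; 31 − 29 = 2 → July 2, 2110.
Adding 127 days from July 2, 2110:
July has 31 days, so 31 − 2 = 29 days remain after July 2, 2110; 127 − 29 = 98 left.
August 2110 has 31 days: 98 − 31 = 67 left.
September 2110 has 30 days: 67 − 30 = 37 left.
October 2110 has 31 days: 37 − 31 = 6 left.
6 days into November 2110 → November 6, 2110.

November 6, 2110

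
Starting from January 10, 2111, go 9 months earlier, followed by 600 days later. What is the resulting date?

Subtracting 9 months from January 10, 2111:
month 1 − 9 = -8, which is month 4 of year 2110 → April 2110.
Day 10 is valid in April, giving April 10, 2110.
Counting forward 600 days from April 10, 2110:
April has 30 days, so 30 − 10 = 20 days remain after April 10, 2110; 600 − 20 = 580 left.
May 2110 has 31 days: 580 − 31 = 549 left.
June 2110 has 30 days: 549 − 30 = 519 left.
July 2110 has 31 days: 519 − 31 = 488 left.
August 2110 has 31 days: 488 − 31 = 457 left.
September 2110 has 30 days: 457 − 30 = 427 left.
October 2110 has 31 days: 427 − 31 = 396 left.
November 2110 has 30 days: 396 − 30 = 366 left.
December 2110 has 31 days: 366 − 31 = 335 left.
January 2111 has 31 days: 335 − 31 = 304 left.
February 2111 has 28 days (2111 is not a leap year): 304 − 28 = 276 left.
March 2111 has 31 days: 276 − 31 = 245 left.
April 2111 has 30 days: 245 − 30 = 215 left.
May 2111 has 31 days: 215 − 31 = 184 left.
June 2111 has 30 days: 184 − 30 = 154 left.
July 2111 has 31 days: 154 − 31 = 123 left.
August 2111 has 31 days: 123 − 31 = 92 left.
September 2111 has 30 days: 92 − 30 = 62 left.
October 2111 has 31 days: 62 − 31 = 31 left.
November 2111 has 30 days: 31 − 30 = 1 left.
1 day into December 2111 → December 1, 2111.

December 1, 2111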